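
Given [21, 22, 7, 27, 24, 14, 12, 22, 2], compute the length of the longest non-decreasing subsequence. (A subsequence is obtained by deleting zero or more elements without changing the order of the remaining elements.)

3

Let dp[i] be the longest non-decreasing subsequence ending at position i. Then dp = [1, 2, 1, 3, 3, 2, 2, 3, 1].
The maximum is 3; one witness is 21, 22, 27 at positions 1,2,4.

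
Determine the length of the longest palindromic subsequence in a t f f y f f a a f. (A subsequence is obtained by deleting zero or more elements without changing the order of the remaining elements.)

7

One longest palindromic subsequence is affyffa (positions 1,3,4,5,6,7,9); it reads the same forward and backward, and the interval DP gives dp[1][10] = 7.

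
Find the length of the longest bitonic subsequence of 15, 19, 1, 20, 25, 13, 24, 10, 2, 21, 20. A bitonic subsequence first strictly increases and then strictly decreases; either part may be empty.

7

One longest bitonic subsequence is 15, 19, 20, 25, 24, 21, 20 (positions 1,2,4,5,7,10,11): it rises to 25 then falls. Length 7 is optimal.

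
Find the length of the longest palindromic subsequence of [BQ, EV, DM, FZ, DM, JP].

3

Using dp[i][j] = 2 + dp[i+1][j−1] if the ends match, else max(dp[i+1][j], dp[i][j−1]):
dp[1][6] = 3. A witness is DM FZ DM at positions 3,4,5.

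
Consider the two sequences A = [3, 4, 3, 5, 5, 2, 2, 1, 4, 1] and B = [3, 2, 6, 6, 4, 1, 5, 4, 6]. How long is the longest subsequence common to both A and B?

Backtracking the LCS table gives one alignment: 3 (A1,B1) → 4 (A2,B5) → 5 (A5,B7) → 4 (A9,B8).
So the longest common subsequence has length 4.

4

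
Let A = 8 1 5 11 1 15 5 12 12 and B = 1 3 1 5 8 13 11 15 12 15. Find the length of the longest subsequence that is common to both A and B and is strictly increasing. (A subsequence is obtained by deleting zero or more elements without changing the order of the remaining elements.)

4

A longest common strictly increasing subsequence is 1, 5, 11, 15 (length 4); it appears in order in both A and B, and no longer such subsequence exists.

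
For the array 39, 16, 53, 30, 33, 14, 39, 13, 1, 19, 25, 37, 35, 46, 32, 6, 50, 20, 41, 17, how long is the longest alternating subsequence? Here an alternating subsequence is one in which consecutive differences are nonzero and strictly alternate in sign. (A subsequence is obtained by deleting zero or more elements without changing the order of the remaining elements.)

Track the best alternating length ending on an up-step vs a down-step at each position: up/down = 1/1, 1/2, 3/1, 3/4, 5/4, 1/6, 7/4, 1/8, 1/8, 9/8, 9/8, 9/8, 9/10, 11/4, 9/12, 9/12, 13/4, 13/14, 15/14, 13/16.
The maximum over both is 16; one such subsequence is 39, 16, 53, 30, 33, 14, 39, 13, 37, 35, 46, 32, 50, 20, 41, 17.

16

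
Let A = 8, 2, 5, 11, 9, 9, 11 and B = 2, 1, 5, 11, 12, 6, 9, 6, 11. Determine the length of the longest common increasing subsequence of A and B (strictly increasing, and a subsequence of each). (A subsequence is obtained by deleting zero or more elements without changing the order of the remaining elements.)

4

For each value that appears in both, track the longest common increasing run ending there.
The best achievable length is 4; one witness is 2, 5, 9, 11 (A-positions 2,3,5,7, B-positions 1,3,7,9).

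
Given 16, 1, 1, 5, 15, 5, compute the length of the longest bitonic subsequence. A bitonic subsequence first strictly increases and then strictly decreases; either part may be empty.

Let inc[i] be the LIS ending at i and dec[i] the longest strictly decreasing subsequence starting at i. inc = [1, 1, 1, 2, 3, 2], dec = [3, 1, 1, 1, 2, 1].
max_i inc[i]+dec[i]−1 = 4, with one witness 1, 5, 15, 5.

4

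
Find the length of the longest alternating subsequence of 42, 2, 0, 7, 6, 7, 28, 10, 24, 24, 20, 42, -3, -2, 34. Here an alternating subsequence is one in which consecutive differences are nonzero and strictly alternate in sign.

Track the best alternating length ending on an up-step vs a down-step at each position: up/down = 1/1, 1/2, 1/2, 3/2, 3/4, 5/2, 5/2, 5/6, 7/6, 7/6, 7/8, 9/1, 1/10, 11/10, 11/10.
The maximum over both is 11; one such subsequence is 42, 2, 7, 6, 28, 10, 24, 20, 42, -3, -2.

11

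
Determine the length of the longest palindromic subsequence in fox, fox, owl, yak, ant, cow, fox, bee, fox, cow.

5

Using dp[i][j] = 2 + dp[i+1][j−1] if the ends match, else max(dp[i+1][j], dp[i][j−1]):
dp[1][10] = 5. A witness is cow fox bee fox cow at positions 6,7,8,9,10.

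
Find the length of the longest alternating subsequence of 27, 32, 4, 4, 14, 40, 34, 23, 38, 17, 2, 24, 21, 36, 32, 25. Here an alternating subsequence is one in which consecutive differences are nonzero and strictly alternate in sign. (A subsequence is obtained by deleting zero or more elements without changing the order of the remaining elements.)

Track the best alternating length ending on an up-step vs a down-step at each position: up/down = 1/1, 2/1, 1/3, 1/3, 4/3, 4/1, 4/5, 4/5, 6/5, 4/7, 1/7, 8/7, 8/9, 10/7, 10/11, 10/11.
The maximum over both is 11; one such subsequence is 27, 32, 4, 40, 34, 38, 17, 24, 21, 36, 32.

11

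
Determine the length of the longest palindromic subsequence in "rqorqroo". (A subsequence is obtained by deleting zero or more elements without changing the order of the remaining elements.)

Using dp[i][j] = 2 + dp[i+1][j−1] if the ends match, else max(dp[i+1][j], dp[i][j−1]):
dp[1][8] = 5. A witness is orqro at positions 3,4,5,6,8.

5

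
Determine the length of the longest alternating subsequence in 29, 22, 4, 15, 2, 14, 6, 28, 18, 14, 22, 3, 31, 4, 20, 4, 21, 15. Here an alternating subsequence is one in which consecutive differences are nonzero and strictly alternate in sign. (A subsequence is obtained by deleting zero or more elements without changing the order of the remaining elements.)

16

A longest alternating subsequence is 29, 4, 15, 2, 14, 6, 28, 18, 22, 3, 31, 4, 20, 4, 21, 15 (positions 1,3,4,5,6,7,8,9,11,12,13,14,15,16,17,18); its 15 consecutive differences strictly alternate in sign, and length 16 is optimal.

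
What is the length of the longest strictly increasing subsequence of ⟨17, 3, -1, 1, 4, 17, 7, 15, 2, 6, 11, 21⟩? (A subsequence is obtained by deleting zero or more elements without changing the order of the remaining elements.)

6

Scanning left to right, the best length ending at each element is: 17→1, 3→1, -1→1, 1→2, 4→3, 17→4, 7→4, 15→5, 2→3, 6→4, 11→5, 21→6.
So the longest increasing subsequence has length 6, e.g. -1, 1, 4, 7, 15, 21.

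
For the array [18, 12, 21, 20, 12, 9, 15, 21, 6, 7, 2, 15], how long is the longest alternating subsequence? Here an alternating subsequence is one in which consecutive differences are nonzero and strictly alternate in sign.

Track the best alternating length ending on an up-step vs a down-step at each position: up/down = 1/1, 1/2, 3/1, 3/4, 1/4, 1/4, 5/4, 5/1, 1/6, 7/6, 1/8, 9/6.
The maximum over both is 9; one such subsequence is 18, 12, 21, 12, 15, 6, 7, 2, 15.

9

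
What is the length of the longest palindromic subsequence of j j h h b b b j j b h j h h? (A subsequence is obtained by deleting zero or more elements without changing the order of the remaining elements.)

One longest palindromic subsequence is hhbjjbhh (positions 3,4,7,8,9,10,13,14); it reads the same forward and backward, and the interval DP gives dp[1][14] = 8.

8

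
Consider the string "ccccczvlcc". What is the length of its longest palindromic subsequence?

Using dp[i][j] = 2 + dp[i+1][j−1] if the ends match, else max(dp[i+1][j], dp[i][j−1]):
dp[1][10] = 7. A witness is ccccccc at positions 1,2,3,4,5,9,10.

7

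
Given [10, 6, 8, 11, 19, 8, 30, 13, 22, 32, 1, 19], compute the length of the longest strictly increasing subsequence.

Scanning left to right, the best length ending at each element is: 10→1, 6→1, 8→2, 11→3, 19→4, 8→2, 30→5, 13→4, 22→5, 32→6, 1→1, 19→5.
So the longest increasing subsequence has length 6, e.g. 6, 8, 11, 19, 30, 32.

6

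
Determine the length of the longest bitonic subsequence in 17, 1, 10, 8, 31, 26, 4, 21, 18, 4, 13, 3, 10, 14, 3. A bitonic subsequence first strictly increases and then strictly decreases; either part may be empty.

Let inc[i] be the LIS ending at i and dec[i] the longest strictly decreasing subsequence starting at i. inc = [1, 1, 2, 2, 3, 3, 2, 3, 3, 2, 3, 2, 3, 4, 2], dec = [5, 1, 4, 3, 7, 6, 2, 5, 4, 2, 3, 1, 2, 2, 1].
max_i inc[i]+dec[i]−1 = 9, with one witness 1, 10, 31, 26, 21, 18, 13, 10, 3.

9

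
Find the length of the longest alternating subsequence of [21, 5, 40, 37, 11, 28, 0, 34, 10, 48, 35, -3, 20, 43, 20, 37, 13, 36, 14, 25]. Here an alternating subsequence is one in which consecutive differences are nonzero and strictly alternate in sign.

17

A longest alternating subsequence is 21, 5, 40, 11, 28, 0, 34, 10, 48, 35, 43, 20, 37, 13, 36, 14, 25 (positions 1,2,3,5,6,7,8,9,10,11,14,15,16,17,18,19,20); its 16 consecutive differences strictly alternate in sign, and length 17 is optimal.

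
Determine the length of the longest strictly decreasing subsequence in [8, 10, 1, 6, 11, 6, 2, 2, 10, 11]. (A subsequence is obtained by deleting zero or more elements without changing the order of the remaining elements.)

3

One longest decreasing subsequence is 8, 6, 2 (positions 1,4,7), of length 3; no longer one exists.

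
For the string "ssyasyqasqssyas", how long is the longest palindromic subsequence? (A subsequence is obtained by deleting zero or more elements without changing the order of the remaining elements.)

9

One longest palindromic subsequence is saysssyas (positions 1,4,6,9,11,12,13,14,15); it reads the same forward and backward, and the interval DP gives dp[1][15] = 9.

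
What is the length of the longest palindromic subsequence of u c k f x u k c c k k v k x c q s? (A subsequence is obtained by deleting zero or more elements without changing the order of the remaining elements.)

8

One longest palindromic subsequence is cxkkkkxc (positions 2,5,7,10,11,13,14,15); it reads the same forward and backward, and the interval DP gives dp[1][17] = 8.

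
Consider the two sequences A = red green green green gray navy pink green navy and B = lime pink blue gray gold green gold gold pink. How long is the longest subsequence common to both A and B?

A longest common subsequence is green, pink (length 2); the LCS DP confirms no longer common subsequence exists.

2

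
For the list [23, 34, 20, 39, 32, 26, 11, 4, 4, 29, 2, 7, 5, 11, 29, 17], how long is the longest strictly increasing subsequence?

4

Let dp[i] be the longest increasing subsequence ending at position i. Then dp = [1, 2, 1, 3, 2, 2, 1, 1, 1, 3, 1, 2, 2, 3, 4, 4].
The maximum is 4; one witness is 4, 7, 11, 29 at positions 8,12,14,15.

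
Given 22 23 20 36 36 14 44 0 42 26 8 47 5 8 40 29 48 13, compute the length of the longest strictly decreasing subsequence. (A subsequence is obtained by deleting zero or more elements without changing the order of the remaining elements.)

5

One longest decreasing subsequence is 22, 20, 14, 8, 5 (positions 1,3,6,11,13), of length 5; no longer one exists.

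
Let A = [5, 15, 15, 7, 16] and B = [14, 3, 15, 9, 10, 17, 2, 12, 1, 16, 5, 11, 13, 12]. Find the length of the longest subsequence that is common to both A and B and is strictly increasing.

2

A longest common strictly increasing subsequence is 15, 16 (length 2); it appears in order in both A and B, and no longer such subsequence exists.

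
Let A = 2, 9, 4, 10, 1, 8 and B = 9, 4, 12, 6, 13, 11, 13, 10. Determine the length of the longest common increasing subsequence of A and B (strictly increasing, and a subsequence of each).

2

A longest common strictly increasing subsequence is 9, 10 (length 2); it appears in order in both A and B, and no longer such subsequence exists.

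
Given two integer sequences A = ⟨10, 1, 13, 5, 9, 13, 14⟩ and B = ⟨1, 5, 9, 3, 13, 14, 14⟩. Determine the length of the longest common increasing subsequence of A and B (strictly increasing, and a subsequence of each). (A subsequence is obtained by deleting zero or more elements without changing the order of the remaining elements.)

A longest common strictly increasing subsequence is 1, 5, 9, 13, 14 (length 5); it appears in order in both A and B, and no longer such subsequence exists.

5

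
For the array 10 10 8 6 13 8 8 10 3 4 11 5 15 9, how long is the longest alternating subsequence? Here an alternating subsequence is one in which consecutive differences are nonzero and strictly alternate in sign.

Track the best alternating length ending on an up-step vs a down-step at each position: up/down = 1/1, 1/1, 1/2, 1/2, 3/1, 3/4, 3/4, 5/4, 1/6, 7/6, 7/4, 7/8, 9/1, 9/10.
The maximum over both is 10; one such subsequence is 10, 8, 13, 8, 10, 3, 11, 5, 15, 9.

10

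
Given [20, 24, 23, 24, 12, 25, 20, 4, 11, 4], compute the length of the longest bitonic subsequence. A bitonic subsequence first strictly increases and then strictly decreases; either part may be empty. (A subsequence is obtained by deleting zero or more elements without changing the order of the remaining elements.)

7

Let inc[i] be the LIS ending at i and dec[i] the longest strictly decreasing subsequence starting at i. inc = [1, 2, 2, 3, 1, 4, 2, 1, 2, 1], dec = [4, 5, 4, 4, 3, 4, 3, 1, 2, 1].
max_i inc[i]+dec[i]−1 = 7, with one witness 20, 23, 24, 25, 20, 11, 4.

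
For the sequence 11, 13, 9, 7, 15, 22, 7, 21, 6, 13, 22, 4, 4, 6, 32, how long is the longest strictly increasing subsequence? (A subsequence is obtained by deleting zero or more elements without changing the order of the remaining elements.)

One longest increasing subsequence is 11, 13, 15, 21, 22, 32 (positions 1,2,5,8,11,15), of length 6; no longer one exists.

6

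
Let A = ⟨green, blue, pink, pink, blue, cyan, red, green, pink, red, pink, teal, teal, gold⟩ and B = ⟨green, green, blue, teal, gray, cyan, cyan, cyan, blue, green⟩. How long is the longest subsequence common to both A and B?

4

A longest common subsequence is green, blue, blue, green (length 4); the LCS DP confirms no longer common subsequence exists.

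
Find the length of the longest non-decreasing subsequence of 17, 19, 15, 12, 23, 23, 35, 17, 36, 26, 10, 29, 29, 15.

One longest non-decreasing subsequence is 17, 19, 23, 23, 26, 29, 29 (positions 1,2,5,6,10,12,13), of length 7; no longer one exists.

7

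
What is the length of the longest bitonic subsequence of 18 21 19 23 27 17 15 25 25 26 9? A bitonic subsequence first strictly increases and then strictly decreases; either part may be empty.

One longest bitonic subsequence is 18, 21, 23, 27, 17, 15, 9 (positions 1,2,4,5,6,7,11): it rises to 27 then falls. Length 7 is optimal.

7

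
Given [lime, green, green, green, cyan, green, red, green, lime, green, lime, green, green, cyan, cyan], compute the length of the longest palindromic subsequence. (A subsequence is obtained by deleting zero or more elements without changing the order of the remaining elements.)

9

One longest palindromic subsequence is cyan green green lime green lime green green cyan (positions 5,6,8,9,10,11,12,13,15); it reads the same forward and backward, and the interval DP gives dp[1][15] = 9.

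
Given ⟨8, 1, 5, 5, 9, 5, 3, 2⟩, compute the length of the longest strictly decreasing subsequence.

Scanning left to right, the best length ending at each element is: 8→1, 1→2, 5→2, 5→2, 9→1, 5→2, 3→3, 2→4.
So the longest decreasing subsequence has length 4, e.g. 8, 5, 3, 2.

4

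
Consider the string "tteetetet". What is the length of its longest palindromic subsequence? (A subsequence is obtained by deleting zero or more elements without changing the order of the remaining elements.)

7

Using dp[i][j] = 2 + dp[i+1][j−1] if the ends match, else max(dp[i+1][j], dp[i][j−1]):
dp[1][9] = 7. A witness is tetetet at positions 1,3,5,6,7,8,9.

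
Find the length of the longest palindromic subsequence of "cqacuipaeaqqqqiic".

8

One longest palindromic subsequence is ciqqqqic (positions 1,6,11,12,13,14,16,17); it reads the same forward and backward, and the interval DP gives dp[1][17] = 8.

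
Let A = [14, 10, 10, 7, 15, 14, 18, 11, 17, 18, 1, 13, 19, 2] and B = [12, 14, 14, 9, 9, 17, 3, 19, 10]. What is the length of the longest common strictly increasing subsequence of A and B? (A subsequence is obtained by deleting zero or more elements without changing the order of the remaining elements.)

3

A longest common strictly increasing subsequence is 14, 17, 19 (length 3); it appears in order in both A and B, and no longer such subsequence exists.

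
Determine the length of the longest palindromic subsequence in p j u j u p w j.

5

One longest palindromic subsequence is jujuj (positions 2,3,4,5,8); it reads the same forward and backward, and the interval DP gives dp[1][8] = 5.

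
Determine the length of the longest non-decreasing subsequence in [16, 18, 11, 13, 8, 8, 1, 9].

Scanning left to right, the best length ending at each element is: 16→1, 18→2, 11→1, 13→2, 8→1, 8→2, 1→1, 9→3.
So the longest non-decreasing subsequence has length 3, e.g. 8, 8, 9.

3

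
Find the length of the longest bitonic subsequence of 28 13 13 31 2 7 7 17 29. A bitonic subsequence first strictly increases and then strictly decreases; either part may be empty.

4

One longest bitonic subsequence is 2, 7, 17, 29 (positions 5,6,8,9): it rises to 29 then falls. Length 4 is optimal.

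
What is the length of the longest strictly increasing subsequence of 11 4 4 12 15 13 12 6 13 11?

3

Let dp[i] be the longest increasing subsequence ending at position i. Then dp = [1, 1, 1, 2, 3, 3, 2, 2, 3, 3].
The maximum is 3; one witness is 11, 12, 15 at positions 1,4,5.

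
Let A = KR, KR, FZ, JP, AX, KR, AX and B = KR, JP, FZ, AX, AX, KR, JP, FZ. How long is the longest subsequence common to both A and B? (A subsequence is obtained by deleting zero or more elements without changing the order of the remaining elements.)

A longest common subsequence is KR, FZ, AX, KR (length 4); the LCS DP confirms no longer common subsequence exists.

4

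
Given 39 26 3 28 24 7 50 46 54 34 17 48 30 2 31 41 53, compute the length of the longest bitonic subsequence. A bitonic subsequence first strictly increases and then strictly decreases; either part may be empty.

Let inc[i] be the LIS ending at i and dec[i] the longest strictly decreasing subsequence starting at i. inc = [1, 1, 1, 2, 2, 2, 3, 3, 4, 3, 3, 4, 4, 1, 5, 6, 7], dec = [5, 4, 2, 4, 3, 2, 5, 4, 4, 3, 2, 3, 2, 1, 1, 1, 1].
max_i inc[i]+dec[i]−1 = 7, with one witness 26, 28, 50, 46, 34, 30, 2.

7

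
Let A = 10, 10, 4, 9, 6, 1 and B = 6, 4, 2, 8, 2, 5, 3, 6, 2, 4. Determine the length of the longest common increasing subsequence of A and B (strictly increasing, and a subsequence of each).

A longest common strictly increasing subsequence is 4, 6 (length 2); it appears in order in both A and B, and no longer such subsequence exists.

2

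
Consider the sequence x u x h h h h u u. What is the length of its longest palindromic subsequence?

Using dp[i][j] = 2 + dp[i+1][j−1] if the ends match, else max(dp[i+1][j], dp[i][j−1]):
dp[1][9] = 6. A witness is uhhhhu at positions 2,4,5,6,7,9.

6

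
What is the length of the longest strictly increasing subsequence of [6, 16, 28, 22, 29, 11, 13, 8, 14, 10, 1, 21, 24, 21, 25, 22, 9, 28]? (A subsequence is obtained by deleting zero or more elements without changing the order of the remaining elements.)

8

Scanning left to right, the best length ending at each element is: 6→1, 16→2, 28→3, 22→3, 29→4, 11→2, 13→3, 8→2, 14→4, 10→3, 1→1, 21→5, 24→6, 21→5, 25→7, 22→6, 9→3, 28→8.
So the longest increasing subsequence has length 8, e.g. 6, 11, 13, 14, 21, 24, 25, 28.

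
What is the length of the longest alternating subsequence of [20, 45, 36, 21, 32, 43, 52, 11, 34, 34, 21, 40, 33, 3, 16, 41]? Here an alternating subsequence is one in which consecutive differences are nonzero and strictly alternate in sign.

Track the best alternating length ending on an up-step vs a down-step at each position: up/down = 1/1, 2/1, 2/3, 2/3, 4/3, 4/3, 4/1, 1/5, 6/5, 6/5, 6/7, 8/5, 8/9, 1/9, 10/9, 10/5.
The maximum over both is 10; one such subsequence is 20, 45, 21, 32, 11, 34, 21, 40, 3, 16.

10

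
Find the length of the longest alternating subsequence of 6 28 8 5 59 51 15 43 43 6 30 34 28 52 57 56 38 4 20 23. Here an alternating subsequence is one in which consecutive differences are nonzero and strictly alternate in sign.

12

Track the best alternating length ending on an up-step vs a down-step at each position: up/down = 1/1, 2/1, 2/3, 1/3, 4/1, 4/5, 4/5, 6/5, 6/5, 4/7, 8/7, 8/7, 8/9, 10/5, 10/5, 10/11, 10/11, 1/11, 12/11, 12/11.
The maximum over both is 12; one such subsequence is 6, 28, 8, 59, 15, 43, 6, 30, 28, 52, 4, 20.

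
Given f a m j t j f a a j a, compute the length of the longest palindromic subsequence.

One longest palindromic subsequence is ajaaja (positions 2,4,8,9,10,11); it reads the same forward and backward, and the interval DP gives dp[1][11] = 6.

6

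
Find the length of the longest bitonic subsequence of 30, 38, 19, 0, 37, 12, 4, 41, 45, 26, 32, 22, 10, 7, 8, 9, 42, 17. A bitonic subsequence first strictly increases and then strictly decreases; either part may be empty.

8

Let inc[i] be the LIS ending at i and dec[i] the longest strictly decreasing subsequence starting at i. inc = [1, 2, 1, 1, 2, 2, 2, 3, 4, 3, 4, 3, 3, 3, 4, 5, 6, 6], dec = [5, 6, 4, 1, 5, 3, 1, 5, 5, 4, 4, 3, 2, 1, 1, 1, 2, 1].
max_i inc[i]+dec[i]−1 = 8, with one witness 30, 38, 41, 45, 32, 22, 10, 9.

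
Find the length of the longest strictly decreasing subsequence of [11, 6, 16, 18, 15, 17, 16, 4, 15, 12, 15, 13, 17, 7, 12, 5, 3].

8

Let dp[i] be the longest decreasing subsequence ending at position i. Then dp = [1, 2, 1, 1, 2, 2, 3, 4, 4, 5, 4, 5, 2, 6, 6, 7, 8].
The maximum is 8; one witness is 18, 17, 16, 15, 12, 7, 5, 3 at positions 4,6,7,9,10,14,16,17.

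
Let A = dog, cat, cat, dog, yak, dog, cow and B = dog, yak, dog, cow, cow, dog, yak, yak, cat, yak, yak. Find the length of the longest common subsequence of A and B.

A longest common subsequence is dog, yak, dog, cow (length 4); the LCS DP confirms no longer common subsequence exists.

4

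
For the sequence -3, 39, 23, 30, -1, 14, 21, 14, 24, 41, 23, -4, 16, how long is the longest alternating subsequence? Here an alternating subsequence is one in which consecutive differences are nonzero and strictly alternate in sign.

10

Track the best alternating length ending on an up-step vs a down-step at each position: up/down = 1/1, 2/1, 2/3, 4/3, 2/5, 6/5, 6/5, 6/7, 8/5, 8/1, 8/9, 1/9, 10/9.
The maximum over both is 10; one such subsequence is -3, 39, 23, 30, -1, 21, 14, 24, -4, 16.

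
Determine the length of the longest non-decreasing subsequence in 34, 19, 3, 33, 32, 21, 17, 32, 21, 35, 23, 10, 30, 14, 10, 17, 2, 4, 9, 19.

Let dp[i] be the longest non-decreasing subsequence ending at position i. Then dp = [1, 1, 1, 2, 2, 2, 2, 3, 3, 4, 4, 2, 5, 3, 3, 4, 1, 2, 3, 5].
The maximum is 5; one witness is 19, 21, 21, 23, 30 at positions 2,6,9,11,13.

5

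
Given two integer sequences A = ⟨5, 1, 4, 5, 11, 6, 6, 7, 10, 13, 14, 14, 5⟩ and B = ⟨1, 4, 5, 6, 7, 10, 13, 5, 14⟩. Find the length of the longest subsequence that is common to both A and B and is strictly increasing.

For each value that appears in both, track the longest common increasing run ending there.
The best achievable length is 8; one witness is 1, 4, 5, 6, 7, 10, 13, 14 (A-positions 2,3,4,6,8,9,10,11, B-positions 1,2,3,4,5,6,7,9).

8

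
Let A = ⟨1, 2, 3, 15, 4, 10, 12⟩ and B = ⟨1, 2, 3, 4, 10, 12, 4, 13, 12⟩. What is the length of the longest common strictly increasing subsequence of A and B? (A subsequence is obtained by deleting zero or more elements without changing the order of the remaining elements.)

A longest common strictly increasing subsequence is 1, 2, 3, 4, 10, 12 (length 6); it appears in order in both A and B, and no longer such subsequence exists.

6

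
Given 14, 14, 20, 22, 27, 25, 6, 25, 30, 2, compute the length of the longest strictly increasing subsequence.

Scanning left to right, the best length ending at each element is: 14→1, 14→1, 20→2, 22→3, 27→4, 25→4, 6→1, 25→4, 30→5, 2→1.
So the longest increasing subsequence has length 5, e.g. 14, 20, 22, 27, 30.

5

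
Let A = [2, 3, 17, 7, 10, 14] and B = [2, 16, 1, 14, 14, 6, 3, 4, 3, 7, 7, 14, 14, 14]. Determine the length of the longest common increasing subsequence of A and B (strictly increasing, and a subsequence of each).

4

A longest common strictly increasing subsequence is 2, 3, 7, 14 (length 4); it appears in order in both A and B, and no longer such subsequence exists.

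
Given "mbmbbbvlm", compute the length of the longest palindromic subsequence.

One longest palindromic subsequence is mbbbbm (positions 1,2,4,5,6,9); it reads the same forward and backward, and the interval DP gives dp[1][9] = 6.

6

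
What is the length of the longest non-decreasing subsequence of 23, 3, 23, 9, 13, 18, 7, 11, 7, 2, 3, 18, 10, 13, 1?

One longest non-decreasing subsequence is 3, 9, 13, 18, 18 (positions 2,4,5,6,12), of length 5; no longer one exists.

5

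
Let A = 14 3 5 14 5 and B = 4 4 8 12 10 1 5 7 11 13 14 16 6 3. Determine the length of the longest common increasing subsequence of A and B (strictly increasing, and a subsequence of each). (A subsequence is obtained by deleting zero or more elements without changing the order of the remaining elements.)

2

A longest common strictly increasing subsequence is 5, 14 (length 2); it appears in order in both A and B, and no longer such subsequence exists.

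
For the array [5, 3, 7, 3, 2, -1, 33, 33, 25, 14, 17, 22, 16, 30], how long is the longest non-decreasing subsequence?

6

One longest non-decreasing subsequence is 5, 7, 14, 17, 22, 30 (positions 1,3,10,11,12,14), of length 6; no longer one exists.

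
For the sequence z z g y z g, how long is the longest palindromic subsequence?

One longest palindromic subsequence is gzg (positions 3,5,6); it reads the same forward and backward, and the interval DP gives dp[1][6] = 3.

3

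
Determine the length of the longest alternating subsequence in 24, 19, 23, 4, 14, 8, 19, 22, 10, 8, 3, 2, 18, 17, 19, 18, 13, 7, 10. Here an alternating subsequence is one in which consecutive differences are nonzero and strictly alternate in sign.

A longest alternating subsequence is 24, 19, 23, 4, 14, 8, 19, 10, 18, 17, 19, 7, 10 (positions 1,2,3,4,5,6,7,9,13,14,15,18,19); its 12 consecutive differences strictly alternate in sign, and length 13 is optimal.

13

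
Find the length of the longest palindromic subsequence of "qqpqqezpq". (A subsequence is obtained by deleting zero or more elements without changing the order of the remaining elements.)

6

Using dp[i][j] = 2 + dp[i+1][j−1] if the ends match, else max(dp[i+1][j], dp[i][j−1]):
dp[1][9] = 6. A witness is qpqqpq at positions 1,3,4,5,8,9.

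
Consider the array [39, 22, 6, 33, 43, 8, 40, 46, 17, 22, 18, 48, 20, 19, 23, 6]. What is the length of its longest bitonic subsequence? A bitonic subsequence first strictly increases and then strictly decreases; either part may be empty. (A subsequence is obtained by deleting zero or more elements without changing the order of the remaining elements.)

One longest bitonic subsequence is 22, 33, 43, 40, 22, 20, 19, 6 (positions 2,4,5,7,10,13,14,16): it rises to 43 then falls. Length 8 is optimal.

8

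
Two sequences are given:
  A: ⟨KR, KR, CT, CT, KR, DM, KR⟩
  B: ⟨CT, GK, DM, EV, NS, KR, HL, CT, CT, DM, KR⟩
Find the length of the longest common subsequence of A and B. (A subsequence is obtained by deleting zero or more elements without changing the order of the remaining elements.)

5

Backtracking the LCS table gives one alignment: KR (A1,B6) → CT (A3,B8) → CT (A4,B9) → DM (A6,B10) → KR (A7,B11).
So the longest common subsequence has length 5.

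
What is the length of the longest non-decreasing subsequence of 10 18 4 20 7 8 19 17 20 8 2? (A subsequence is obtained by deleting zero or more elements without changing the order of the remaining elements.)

One longest non-decreasing subsequence is 4, 7, 8, 19, 20 (positions 3,5,6,7,9), of length 5; no longer one exists.

5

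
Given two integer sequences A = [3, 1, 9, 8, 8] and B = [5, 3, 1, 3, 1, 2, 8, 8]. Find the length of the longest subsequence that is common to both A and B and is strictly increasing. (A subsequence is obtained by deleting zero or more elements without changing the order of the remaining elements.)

2

For each value that appears in both, track the longest common increasing run ending there.
The best achievable length is 2; one witness is 3, 8 (A-positions 1,4, B-positions 2,7).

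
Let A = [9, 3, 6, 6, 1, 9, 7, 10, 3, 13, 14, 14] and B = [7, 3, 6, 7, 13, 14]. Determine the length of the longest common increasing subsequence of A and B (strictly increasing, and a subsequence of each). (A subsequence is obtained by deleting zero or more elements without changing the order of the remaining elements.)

5

A longest common strictly increasing subsequence is 3, 6, 7, 13, 14 (length 5); it appears in order in both A and B, and no longer such subsequence exists.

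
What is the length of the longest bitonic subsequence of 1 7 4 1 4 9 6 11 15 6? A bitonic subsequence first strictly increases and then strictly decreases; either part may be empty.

Let inc[i] be the LIS ending at i and dec[i] the longest strictly decreasing subsequence starting at i. inc = [1, 2, 2, 1, 2, 3, 3, 4, 5, 3], dec = [1, 3, 2, 1, 1, 2, 1, 2, 2, 1].
max_i inc[i]+dec[i]−1 = 6, with one witness 1, 7, 9, 11, 15, 6.

6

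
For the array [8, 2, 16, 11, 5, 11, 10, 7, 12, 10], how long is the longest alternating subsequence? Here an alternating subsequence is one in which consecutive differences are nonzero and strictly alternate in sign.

Track the best alternating length ending on an up-step vs a down-step at each position: up/down = 1/1, 1/2, 3/1, 3/4, 3/4, 5/4, 5/6, 5/6, 7/4, 7/8.
The maximum over both is 8; one such subsequence is 8, 2, 16, 5, 11, 10, 12, 10.

8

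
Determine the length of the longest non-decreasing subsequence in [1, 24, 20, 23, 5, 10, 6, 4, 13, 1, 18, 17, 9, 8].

One longest non-decreasing subsequence is 1, 5, 10, 13, 18 (positions 1,5,6,9,11), of length 5; no longer one exists.

5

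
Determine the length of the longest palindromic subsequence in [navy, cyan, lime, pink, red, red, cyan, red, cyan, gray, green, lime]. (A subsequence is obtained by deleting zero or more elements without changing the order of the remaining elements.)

One longest palindromic subsequence is lime cyan red cyan lime (positions 3,7,8,9,12); it reads the same forward and backward, and the interval DP gives dp[1][12] = 5.

5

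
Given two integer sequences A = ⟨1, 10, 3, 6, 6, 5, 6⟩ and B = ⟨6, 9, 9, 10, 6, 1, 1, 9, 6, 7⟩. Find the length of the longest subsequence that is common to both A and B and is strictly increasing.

For each value that appears in both, track the longest common increasing run ending there.
The best achievable length is 2; one witness is 1, 6 (A-positions 1,4, B-positions 6,9).

2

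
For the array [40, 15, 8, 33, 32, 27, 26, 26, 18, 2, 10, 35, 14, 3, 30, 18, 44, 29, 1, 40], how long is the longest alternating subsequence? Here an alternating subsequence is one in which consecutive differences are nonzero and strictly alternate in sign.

11

A longest alternating subsequence is 40, 15, 33, 32, 35, 14, 30, 18, 44, 29, 40 (positions 1,2,4,5,12,13,15,16,17,18,20); its 10 consecutive differences strictly alternate in sign, and length 11 is optimal.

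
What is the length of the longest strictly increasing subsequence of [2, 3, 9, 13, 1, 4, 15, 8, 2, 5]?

Let dp[i] be the longest increasing subsequence ending at position i. Then dp = [1, 2, 3, 4, 1, 3, 5, 4, 2, 4].
The maximum is 5; one witness is 2, 3, 9, 13, 15 at positions 1,2,3,4,7.

5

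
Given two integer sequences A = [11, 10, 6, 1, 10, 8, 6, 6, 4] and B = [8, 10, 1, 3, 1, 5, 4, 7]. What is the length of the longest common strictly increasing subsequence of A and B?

For each value that appears in both, track the longest common increasing run ending there.
The best achievable length is 2; one witness is 1, 4 (A-positions 4,9, B-positions 3,7).

2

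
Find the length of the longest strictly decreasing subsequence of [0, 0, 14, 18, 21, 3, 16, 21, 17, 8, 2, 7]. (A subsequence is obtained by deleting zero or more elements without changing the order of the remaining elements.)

Let dp[i] be the longest decreasing subsequence ending at position i. Then dp = [1, 1, 1, 1, 1, 2, 2, 1, 2, 3, 4, 4].
The maximum is 4; one witness is 18, 16, 8, 2 at positions 4,7,10,11.

4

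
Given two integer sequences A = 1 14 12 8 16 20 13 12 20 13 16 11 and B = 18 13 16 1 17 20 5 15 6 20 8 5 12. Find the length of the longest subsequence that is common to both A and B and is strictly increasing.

A longest common strictly increasing subsequence is 1, 8, 12 (length 3); it appears in order in both A and B, and no longer such subsequence exists.

3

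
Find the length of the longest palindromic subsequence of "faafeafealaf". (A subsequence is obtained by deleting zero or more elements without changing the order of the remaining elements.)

9

Using dp[i][j] = 2 + dp[i+1][j−1] if the ends match, else max(dp[i+1][j], dp[i][j−1]):
dp[1][12] = 9. A witness is faaefeaaf at positions 1,2,3,5,7,8,9,11,12.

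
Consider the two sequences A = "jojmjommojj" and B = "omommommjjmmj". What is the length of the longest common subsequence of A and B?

8

A longest common subsequence is omommojj (length 8); the LCS DP confirms no longer common subsequence exists.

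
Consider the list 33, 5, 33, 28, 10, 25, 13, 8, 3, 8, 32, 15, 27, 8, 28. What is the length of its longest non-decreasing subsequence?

Scanning left to right, the best length ending at each element is: 33→1, 5→1, 33→2, 28→2, 10→2, 25→3, 13→3, 8→2, 3→1, 8→3, 32→4, 15→4, 27→5, 8→4, 28→6.
So the longest non-decreasing subsequence has length 6, e.g. 5, 10, 13, 15, 27, 28.

6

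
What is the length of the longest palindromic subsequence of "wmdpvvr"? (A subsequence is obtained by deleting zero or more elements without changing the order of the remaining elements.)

2

Using dp[i][j] = 2 + dp[i+1][j−1] if the ends match, else max(dp[i+1][j], dp[i][j−1]):
dp[1][7] = 2. A witness is vv at positions 5,6.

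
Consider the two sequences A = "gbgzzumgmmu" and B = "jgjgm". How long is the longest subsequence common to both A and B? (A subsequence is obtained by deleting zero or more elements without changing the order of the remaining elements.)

A longest common subsequence is ggm (length 3); the LCS DP confirms no longer common subsequence exists.

3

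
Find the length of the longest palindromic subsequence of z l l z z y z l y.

5

Using dp[i][j] = 2 + dp[i+1][j−1] if the ends match, else max(dp[i+1][j], dp[i][j−1]):
dp[1][9] = 5. A witness is lzyzl at positions 3,4,6,7,8.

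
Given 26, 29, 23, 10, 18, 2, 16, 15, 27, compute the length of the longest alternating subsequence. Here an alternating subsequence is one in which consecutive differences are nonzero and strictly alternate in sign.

Track the best alternating length ending on an up-step vs a down-step at each position: up/down = 1/1, 2/1, 1/3, 1/3, 4/3, 1/5, 6/5, 6/7, 8/3.
The maximum over both is 8; one such subsequence is 26, 29, 10, 18, 2, 16, 15, 27.

8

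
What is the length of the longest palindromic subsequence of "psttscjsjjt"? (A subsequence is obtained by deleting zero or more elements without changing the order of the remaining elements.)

5

One longest palindromic subsequence is tjjjt (positions 3,7,9,10,11); it reads the same forward and backward, and the interval DP gives dp[1][11] = 5.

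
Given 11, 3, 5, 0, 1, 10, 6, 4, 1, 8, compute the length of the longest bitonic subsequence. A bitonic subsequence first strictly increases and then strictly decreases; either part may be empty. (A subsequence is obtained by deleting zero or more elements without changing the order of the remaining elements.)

One longest bitonic subsequence is 3, 5, 10, 6, 4, 1 (positions 2,3,6,7,8,9): it rises to 10 then falls. Length 6 is optimal.

6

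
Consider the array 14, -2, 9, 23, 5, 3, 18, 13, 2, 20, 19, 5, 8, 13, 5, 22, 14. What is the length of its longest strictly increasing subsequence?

Let dp[i] be the longest increasing subsequence ending at position i. Then dp = [1, 1, 2, 3, 2, 2, 3, 3, 2, 4, 4, 3, 4, 5, 3, 6, 6].
The maximum is 6; one witness is -2, 3, 5, 8, 13, 22 at positions 2,6,12,13,14,16.

6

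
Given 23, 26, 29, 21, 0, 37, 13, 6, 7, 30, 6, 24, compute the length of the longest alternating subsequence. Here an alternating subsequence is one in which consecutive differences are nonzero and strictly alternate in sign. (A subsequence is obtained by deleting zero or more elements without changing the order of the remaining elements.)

8

A longest alternating subsequence is 23, 26, 21, 37, 6, 7, 6, 24 (positions 1,2,4,6,8,9,11,12); its 7 consecutive differences strictly alternate in sign, and length 8 is optimal.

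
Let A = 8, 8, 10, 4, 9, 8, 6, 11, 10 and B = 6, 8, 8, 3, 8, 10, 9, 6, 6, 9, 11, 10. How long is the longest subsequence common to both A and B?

A longest common subsequence is 8, 8, 10, 9, 6, 11, 10 (length 7); the LCS DP confirms no longer common subsequence exists.

7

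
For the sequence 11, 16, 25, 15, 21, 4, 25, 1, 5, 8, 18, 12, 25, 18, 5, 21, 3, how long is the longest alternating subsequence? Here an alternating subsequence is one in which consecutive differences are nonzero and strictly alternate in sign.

13

Track the best alternating length ending on an up-step vs a down-step at each position: up/down = 1/1, 2/1, 2/1, 2/3, 4/3, 1/5, 6/1, 1/7, 8/7, 8/7, 8/7, 8/9, 10/1, 10/11, 8/11, 12/11, 8/13.
The maximum over both is 13; one such subsequence is 11, 16, 15, 21, 4, 25, 1, 18, 12, 25, 18, 21, 3.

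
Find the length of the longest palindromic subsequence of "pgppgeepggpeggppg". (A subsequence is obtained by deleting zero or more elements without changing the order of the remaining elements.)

14

One longest palindromic subsequence is gppgepggpegppg (positions 2,3,4,5,7,8,9,10,11,12,14,15,16,17); it reads the same forward and backward, and the interval DP gives dp[1][17] = 14.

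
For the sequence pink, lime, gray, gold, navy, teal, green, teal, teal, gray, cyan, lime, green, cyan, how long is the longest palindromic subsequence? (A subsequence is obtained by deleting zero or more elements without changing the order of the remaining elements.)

Using dp[i][j] = 2 + dp[i+1][j−1] if the ends match, else max(dp[i+1][j], dp[i][j−1]):
dp[1][14] = 7. A witness is lime gray teal teal teal gray lime at positions 2,3,6,8,9,10,12.

7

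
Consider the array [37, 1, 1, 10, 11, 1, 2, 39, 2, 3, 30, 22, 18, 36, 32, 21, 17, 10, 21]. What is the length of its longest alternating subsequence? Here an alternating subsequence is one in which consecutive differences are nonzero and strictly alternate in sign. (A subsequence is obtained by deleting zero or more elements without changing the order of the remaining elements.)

A longest alternating subsequence is 37, 1, 10, 1, 39, 2, 30, 22, 36, 17, 21 (positions 1,2,4,6,8,9,11,12,14,17,19); its 10 consecutive differences strictly alternate in sign, and length 11 is optimal.

11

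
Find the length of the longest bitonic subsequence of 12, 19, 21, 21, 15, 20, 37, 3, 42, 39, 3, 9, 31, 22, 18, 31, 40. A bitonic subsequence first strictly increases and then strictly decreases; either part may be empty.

9

Let inc[i] be the LIS ending at i and dec[i] the longest strictly decreasing subsequence starting at i. inc = [1, 2, 3, 3, 2, 3, 4, 1, 5, 5, 1, 2, 4, 4, 3, 5, 6], dec = [2, 3, 3, 3, 2, 2, 4, 1, 5, 4, 1, 1, 3, 2, 1, 1, 1].
max_i inc[i]+dec[i]−1 = 9, with one witness 12, 19, 21, 37, 42, 39, 31, 22, 18.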